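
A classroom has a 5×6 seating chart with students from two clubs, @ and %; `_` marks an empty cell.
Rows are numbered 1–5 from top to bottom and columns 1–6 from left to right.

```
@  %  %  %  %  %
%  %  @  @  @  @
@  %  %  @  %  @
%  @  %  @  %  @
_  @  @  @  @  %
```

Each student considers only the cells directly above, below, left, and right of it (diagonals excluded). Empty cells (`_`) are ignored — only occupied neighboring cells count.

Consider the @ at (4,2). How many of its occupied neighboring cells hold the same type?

Occupied neighbors of (4,2): (3,2)=%, (5,2)=@, (4,1)=%, (4,3)=%.
Same type (@): 1 of 4.

1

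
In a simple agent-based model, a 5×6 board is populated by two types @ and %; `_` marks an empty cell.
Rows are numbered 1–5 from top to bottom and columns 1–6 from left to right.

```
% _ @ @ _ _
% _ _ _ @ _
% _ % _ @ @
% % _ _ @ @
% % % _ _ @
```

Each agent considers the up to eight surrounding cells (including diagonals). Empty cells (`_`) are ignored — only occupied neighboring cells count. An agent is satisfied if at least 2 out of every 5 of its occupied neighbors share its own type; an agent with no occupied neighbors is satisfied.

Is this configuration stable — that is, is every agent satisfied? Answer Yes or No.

(1,1)% 1/1 ok
(1,3)@ 1/1 ok
(1,4)@ 2/2 ok
(2,1)% 2/2 ok
(2,5)@ 3/3 ok
(3,1)% 3/3 ok
(3,3)% 1/1 ok
(3,5)@ 4/4 ok
(3,6)@ 4/4 ok
(4,1)% 4/4 ok
(4,2)% 6/6 ok
(4,5)@ 4/4 ok
(4,6)@ 4/4 ok
(5,1)% 3/3 ok
(5,2)% 4/4 ok
(5,3)% 2/2 ok
(5,6)@ 2/2 ok
All meet the threshold, so the configuration is stable.

Yes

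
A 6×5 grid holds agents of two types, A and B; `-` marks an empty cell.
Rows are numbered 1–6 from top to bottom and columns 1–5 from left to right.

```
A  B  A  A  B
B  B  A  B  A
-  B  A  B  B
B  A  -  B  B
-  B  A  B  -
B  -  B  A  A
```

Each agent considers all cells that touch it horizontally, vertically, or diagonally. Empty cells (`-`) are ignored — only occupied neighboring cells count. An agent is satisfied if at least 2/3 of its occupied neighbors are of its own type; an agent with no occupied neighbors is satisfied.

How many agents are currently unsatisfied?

19

Row 1: (1,1)A 0/3 unhappy · (1,2)B 2/5 unhappy · (1,3)A 2/5 unhappy · (1,4)A 3/5 unhappy · (1,5)B 1/3 unhappy
Row 2: (2,1)B 3/4 ok · (2,2)B 3/7 unhappy · (2,3)A 3/8 unhappy · (2,4)B 3/8 unhappy · (2,5)A 1/5 unhappy
Row 3: (3,2)B 3/6 unhappy · (3,3)A 2/7 unhappy · (3,4)B 4/7 unhappy · (3,5)B 4/5 ok
Row 4: (4,1)B 2/3 ok · (4,2)A 2/5 unhappy · (4,4)B 4/6 ok · (4,5)B 4/4 ok
Row 5: (5,2)B 3/5 unhappy · (5,3)A 2/6 unhappy · (5,4)B 3/6 unhappy
Row 6: (6,1)B 1/1 ok · (6,3)B 2/4 unhappy · (6,4)A 2/4 unhappy · (6,5)A 1/2 unhappy
Unsatisfied: (1,1), (1,2), (1,3), (1,4), (1,5), (2,2), (2,3), (2,4), (2,5), (3,2), (3,3), (3,4), (4,2), (5,2), (5,3), (5,4), (6,3), (6,4), (6,5) — 19 in total.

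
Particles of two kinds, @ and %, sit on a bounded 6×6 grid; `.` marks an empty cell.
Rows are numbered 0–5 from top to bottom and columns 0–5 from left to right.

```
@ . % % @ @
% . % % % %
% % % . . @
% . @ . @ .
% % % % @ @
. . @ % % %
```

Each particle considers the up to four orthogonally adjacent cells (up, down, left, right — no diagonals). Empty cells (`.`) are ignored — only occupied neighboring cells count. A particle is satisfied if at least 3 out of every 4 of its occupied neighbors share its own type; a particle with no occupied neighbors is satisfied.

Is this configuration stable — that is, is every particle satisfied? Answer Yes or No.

(0,0)@ 0/1 not
(0,2)% 2/2 satisfied
(0,3)% 2/3 not
(0,4)@ 1/3 not
(0,5)@ 1/2 not
(1,0)% 1/2 not
(1,2)% 3/3 satisfied
(1,3)% 3/3 satisfied
(1,4)% 2/3 not
(1,5)% 1/3 not
(2,0)% 3/3 satisfied
(2,1)% 2/2 satisfied
(2,2)% 2/3 not
(2,5)@ 0/1 not
(3,0)% 2/2 satisfied
(3,2)@ 0/2 not
(3,4)@ 1/1 satisfied
(4,0)% 2/2 satisfied
(4,1)% 2/2 satisfied
(4,2)% 2/4 not
(4,3)% 2/3 not
(4,4)@ 2/4 not
(4,5)@ 1/2 not
(5,2)@ 0/2 not
(5,3)% 2/3 not
(5,4)% 2/3 not
(5,5)% 1/2 not
For instance (0,0) has only 0/1 same-type neighbors, below 3/4.

No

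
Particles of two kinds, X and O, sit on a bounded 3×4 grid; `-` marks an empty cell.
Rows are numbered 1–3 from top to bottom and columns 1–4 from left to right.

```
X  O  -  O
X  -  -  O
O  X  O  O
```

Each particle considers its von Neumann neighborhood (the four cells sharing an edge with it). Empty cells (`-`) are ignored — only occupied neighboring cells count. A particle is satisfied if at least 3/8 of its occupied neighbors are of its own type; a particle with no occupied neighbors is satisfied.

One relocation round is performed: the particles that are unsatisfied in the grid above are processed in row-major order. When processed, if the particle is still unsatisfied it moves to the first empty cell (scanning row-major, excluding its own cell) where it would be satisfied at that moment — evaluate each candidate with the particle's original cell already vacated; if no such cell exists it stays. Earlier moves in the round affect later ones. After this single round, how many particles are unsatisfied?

Initially unsatisfied (in order): (1,2), (3,1), (3,2).
  (1,2) → (1,3).
  (3,1) → (1,2).
  (3,2) → (2,2).
Resulting grid:
X O O O
X X - O
- - O O
Unsatisfied now: (1,2).

1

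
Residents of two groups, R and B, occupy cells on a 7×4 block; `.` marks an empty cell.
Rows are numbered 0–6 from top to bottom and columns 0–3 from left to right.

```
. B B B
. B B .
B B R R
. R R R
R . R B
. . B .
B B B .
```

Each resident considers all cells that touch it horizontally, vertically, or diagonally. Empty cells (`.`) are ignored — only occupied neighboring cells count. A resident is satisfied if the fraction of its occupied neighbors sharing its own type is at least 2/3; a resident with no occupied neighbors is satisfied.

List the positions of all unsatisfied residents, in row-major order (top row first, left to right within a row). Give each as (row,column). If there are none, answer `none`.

(2,1), (2,2), (4,2), (4,3)

(0,1)B 3/3 ok
(0,2)B 4/4 ok
(0,3)B 2/2 ok
(1,1)B 5/6 ok
(1,2)B 5/7 ok
(2,0)B 2/3 ok
(2,1)B 3/6 unhappy
(2,2)R 4/7 unhappy
(2,3)R 3/4 ok
(3,1)R 4/6 ok
(3,2)R 5/7 ok
(3,3)R 4/5 ok
(4,0)R 1/1 ok
(4,2)R 3/5 unhappy
(4,3)B 1/4 unhappy
(5,2)B 3/4 ok
(6,0)B 1/1 ok
(6,1)B 3/3 ok
(6,2)B 2/2 ok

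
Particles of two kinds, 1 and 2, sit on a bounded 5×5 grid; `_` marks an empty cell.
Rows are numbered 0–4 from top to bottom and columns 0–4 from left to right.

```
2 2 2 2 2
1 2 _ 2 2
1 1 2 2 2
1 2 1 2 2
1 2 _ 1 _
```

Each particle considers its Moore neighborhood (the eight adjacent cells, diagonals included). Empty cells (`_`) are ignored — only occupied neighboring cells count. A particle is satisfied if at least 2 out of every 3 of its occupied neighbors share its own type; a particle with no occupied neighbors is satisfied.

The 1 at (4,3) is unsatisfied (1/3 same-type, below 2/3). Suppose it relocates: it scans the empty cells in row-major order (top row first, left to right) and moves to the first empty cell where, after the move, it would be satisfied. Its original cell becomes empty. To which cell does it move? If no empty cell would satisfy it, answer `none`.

Vacating (4,3). Empty cells in order:
  (1,2): 1/8 same-type → still unsatisfied.
  (4,2): 1/4 same-type → still unsatisfied.
  (4,4): 0/2 same-type → still unsatisfied.

none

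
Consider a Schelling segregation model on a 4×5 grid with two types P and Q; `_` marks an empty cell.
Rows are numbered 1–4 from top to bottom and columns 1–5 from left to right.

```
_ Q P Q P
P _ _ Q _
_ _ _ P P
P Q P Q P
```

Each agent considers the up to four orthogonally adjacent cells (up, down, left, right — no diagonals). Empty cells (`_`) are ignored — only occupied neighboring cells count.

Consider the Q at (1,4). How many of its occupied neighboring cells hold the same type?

1

Occupied neighbors of (1,4): (2,4)=Q, (1,3)=P, (1,5)=P.
Same type (Q): 1 of 3.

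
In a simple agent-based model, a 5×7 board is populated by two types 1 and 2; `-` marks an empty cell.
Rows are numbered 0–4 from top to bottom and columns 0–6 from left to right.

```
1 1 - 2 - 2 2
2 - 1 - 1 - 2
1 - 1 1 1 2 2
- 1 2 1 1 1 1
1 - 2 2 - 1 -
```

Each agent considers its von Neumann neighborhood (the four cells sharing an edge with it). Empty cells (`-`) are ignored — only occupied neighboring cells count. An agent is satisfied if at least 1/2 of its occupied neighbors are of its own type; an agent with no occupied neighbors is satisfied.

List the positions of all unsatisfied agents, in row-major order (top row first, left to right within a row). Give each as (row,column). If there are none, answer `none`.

(0,0)1 1/2 ✓
(0,1)1 1/1 ✓
(0,3)2 0/0 ✓
(0,5)2 1/1 ✓
(0,6)2 2/2 ✓
(1,0)2 0/2 ✗
(1,2)1 1/1 ✓
(1,4)1 1/1 ✓
(1,6)2 2/2 ✓
(2,0)1 0/1 ✗
(2,2)1 2/3 ✓
(2,3)1 3/3 ✓
(2,4)1 3/4 ✓
(2,5)2 1/3 ✗
(2,6)2 2/3 ✓
(3,1)1 0/1 ✗
(3,2)2 1/4 ✗
(3,3)1 2/4 ✓
(3,4)1 3/3 ✓
(3,5)1 3/4 ✓
(3,6)1 1/2 ✓
(4,0)1 0/0 ✓
(4,2)2 2/2 ✓
(4,3)2 1/2 ✓
(4,5)1 1/1 ✓

(1,0), (2,0), (2,5), (3,1), (3,2)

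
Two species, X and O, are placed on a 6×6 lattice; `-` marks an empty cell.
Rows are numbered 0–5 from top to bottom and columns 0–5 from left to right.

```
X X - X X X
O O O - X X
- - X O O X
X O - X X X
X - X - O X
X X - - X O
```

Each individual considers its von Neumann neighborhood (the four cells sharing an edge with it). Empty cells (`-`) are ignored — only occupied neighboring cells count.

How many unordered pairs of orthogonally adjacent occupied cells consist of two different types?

14

Scan each occupied cell's neighbors to the right and below so each pair is counted once.
From row 0: 2 unlike of 7 pairs (running 2/7).
From row 1: 2 unlike of 6 pairs (running 4/13).
From row 2: 4 unlike of 6 pairs (running 8/19).
From row 3: 2 unlike of 6 pairs (running 10/25).
From row 4: 3 unlike of 4 pairs (running 13/29).
From row 5: 1 unlike of 2 pairs (running 14/31).
Total adjacent occupied pairs: 31; unlike-type pairs: 14.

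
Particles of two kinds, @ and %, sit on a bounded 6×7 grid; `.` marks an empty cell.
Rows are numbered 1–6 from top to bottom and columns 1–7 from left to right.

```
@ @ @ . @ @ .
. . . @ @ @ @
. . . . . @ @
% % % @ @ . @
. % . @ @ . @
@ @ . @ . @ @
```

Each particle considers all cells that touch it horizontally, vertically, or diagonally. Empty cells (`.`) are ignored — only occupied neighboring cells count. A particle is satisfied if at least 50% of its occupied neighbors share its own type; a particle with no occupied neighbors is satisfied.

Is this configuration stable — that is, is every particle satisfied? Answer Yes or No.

Yes

(1,1)@ 1/1 ok
(1,2)@ 2/2 ok
(1,3)@ 2/2 ok
(1,5)@ 4/4 ok
(1,6)@ 4/4 ok
(2,4)@ 3/3 ok
(2,5)@ 5/5 ok
(2,6)@ 6/6 ok
(2,7)@ 4/4 ok
(3,6)@ 6/6 ok
(3,7)@ 4/4 ok
(4,1)% 2/2 ok
(4,2)% 3/3 ok
(4,3)% 2/4 ok
(4,4)@ 3/4 ok
(4,5)@ 4/4 ok
(4,7)@ 3/3 ok
(5,2)% 3/5 ok
(5,4)@ 4/5 ok
(5,5)@ 5/5 ok
(5,7)@ 3/3 ok
(6,1)@ 1/2 ok
(6,2)@ 1/2 ok
(6,4)@ 2/2 ok
(6,6)@ 3/3 ok
(6,7)@ 2/2 ok
All meet the threshold, so the configuration is stable.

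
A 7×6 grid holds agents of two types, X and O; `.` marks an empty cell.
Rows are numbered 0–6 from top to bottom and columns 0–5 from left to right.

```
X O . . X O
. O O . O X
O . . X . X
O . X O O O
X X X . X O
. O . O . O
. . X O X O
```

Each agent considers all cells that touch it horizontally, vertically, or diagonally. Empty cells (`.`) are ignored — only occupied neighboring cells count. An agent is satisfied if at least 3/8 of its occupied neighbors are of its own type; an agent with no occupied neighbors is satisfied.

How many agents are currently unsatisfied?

15

(0,0)X 0/2 ✗
(0,1)O 2/3 ✓
(0,4)X 1/3 ✗
(0,5)O 1/3 ✗
(1,1)O 3/4 ✓
(1,2)O 2/3 ✓
(1,4)O 1/5 ✗
(1,5)X 2/4 ✓
(2,0)O 2/2 ✓
(2,3)X 1/5 ✗
(2,5)X 1/4 ✗
(3,0)O 1/3 ✗
(3,2)X 3/4 ✓
(3,3)O 1/5 ✗
(3,4)O 3/6 ✓
(3,5)O 2/4 ✓
(4,0)X 1/3 ✗
(4,1)X 3/5 ✓
(4,2)X 2/5 ✓
(4,4)X 0/6 ✗
(4,5)O 3/4 ✓
(5,1)O 0/4 ✗
(5,3)O 1/5 ✗
(5,5)O 2/4 ✓
(6,2)X 0/3 ✗
(6,3)O 1/3 ✗
(6,4)X 0/4 ✗
(6,5)O 1/2 ✓
Unsatisfied: (0,0), (0,4), (0,5), (1,4), (2,3), (2,5), (3,0), (3,3), (4,0), (4,4), (5,1), (5,3), (6,2), (6,3), (6,4) — 15 in total.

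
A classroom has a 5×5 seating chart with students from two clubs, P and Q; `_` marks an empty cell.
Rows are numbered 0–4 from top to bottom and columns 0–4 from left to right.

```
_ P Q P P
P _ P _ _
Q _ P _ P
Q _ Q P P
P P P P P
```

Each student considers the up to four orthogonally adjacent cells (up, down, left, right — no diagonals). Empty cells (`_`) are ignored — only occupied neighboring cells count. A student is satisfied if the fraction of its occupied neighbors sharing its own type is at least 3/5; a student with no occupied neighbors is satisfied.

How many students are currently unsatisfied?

Row 0: (0,1)P 0/1 unhappy · (0,2)Q 0/3 unhappy · (0,3)P 1/2 unhappy · (0,4)P 1/1 ok
Row 1: (1,0)P 0/1 unhappy · (1,2)P 1/2 unhappy
Row 2: (2,0)Q 1/2 unhappy · (2,2)P 1/2 unhappy · (2,4)P 1/1 ok
Row 3: (3,0)Q 1/2 unhappy · (3,2)Q 0/3 unhappy · (3,3)P 2/3 ok · (3,4)P 3/3 ok
Row 4: (4,0)P 1/2 unhappy · (4,1)P 2/2 ok · (4,2)P 2/3 ok · (4,3)P 3/3 ok · (4,4)P 2/2 ok
Unsatisfied: (0,1), (0,2), (0,3), (1,0), (1,2), (2,0), (2,2), (3,0), (3,2), (4,0) — 10 in total.

10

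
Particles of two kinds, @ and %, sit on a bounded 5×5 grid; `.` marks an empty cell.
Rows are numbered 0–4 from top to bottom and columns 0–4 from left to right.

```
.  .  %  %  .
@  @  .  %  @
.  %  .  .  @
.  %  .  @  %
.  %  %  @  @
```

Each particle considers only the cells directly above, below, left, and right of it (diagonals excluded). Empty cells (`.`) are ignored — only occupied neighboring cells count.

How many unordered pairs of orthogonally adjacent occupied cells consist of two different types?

6

Scan each occupied cell's neighbors to the right and below so each pair is counted once.
From row 0: 0 unlike of 2 pairs (running 0/2).
From row 1: 2 unlike of 4 pairs (running 2/6).
From row 2: 1 unlike of 2 pairs (running 3/8).
From row 3: 2 unlike of 4 pairs (running 5/12).
From row 4: 1 unlike of 3 pairs (running 6/15).
Total adjacent occupied pairs: 15; unlike-type pairs: 6.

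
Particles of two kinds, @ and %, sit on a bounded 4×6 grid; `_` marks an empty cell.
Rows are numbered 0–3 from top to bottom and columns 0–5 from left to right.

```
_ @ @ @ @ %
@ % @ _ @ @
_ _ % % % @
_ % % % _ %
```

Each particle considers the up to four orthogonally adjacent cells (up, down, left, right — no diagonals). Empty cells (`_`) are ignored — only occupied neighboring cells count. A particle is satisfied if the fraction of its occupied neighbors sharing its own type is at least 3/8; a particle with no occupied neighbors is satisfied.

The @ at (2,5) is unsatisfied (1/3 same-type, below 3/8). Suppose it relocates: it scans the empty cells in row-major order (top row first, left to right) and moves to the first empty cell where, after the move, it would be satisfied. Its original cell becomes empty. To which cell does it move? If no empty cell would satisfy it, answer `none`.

(0,0)

Vacating (2,5). Empty cells in order:
  (0,0): 2/2 same-type → satisfied — stop here.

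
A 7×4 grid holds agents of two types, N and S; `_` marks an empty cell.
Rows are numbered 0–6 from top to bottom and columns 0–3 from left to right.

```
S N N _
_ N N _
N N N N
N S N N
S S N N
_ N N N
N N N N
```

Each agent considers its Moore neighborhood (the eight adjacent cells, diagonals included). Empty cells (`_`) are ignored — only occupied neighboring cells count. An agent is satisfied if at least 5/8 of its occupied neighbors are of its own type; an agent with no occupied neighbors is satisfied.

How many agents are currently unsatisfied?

5

(0,0)S 0/2 not
(0,1)N 3/4 satisfied
(0,2)N 3/3 satisfied
(1,1)N 6/7 satisfied
(1,2)N 6/6 satisfied
(2,0)N 3/4 satisfied
(2,1)N 6/7 satisfied
(2,2)N 6/7 satisfied
(2,3)N 4/4 satisfied
(3,0)N 2/5 not
(3,1)S 2/8 not
(3,2)N 6/8 satisfied
(3,3)N 5/5 satisfied
(4,0)S 2/4 not
(4,1)S 2/7 not
(4,2)N 6/8 satisfied
(4,3)N 5/5 satisfied
(5,1)N 5/7 satisfied
(5,2)N 7/8 satisfied
(5,3)N 5/5 satisfied
(6,0)N 2/2 satisfied
(6,1)N 4/4 satisfied
(6,2)N 5/5 satisfied
(6,3)N 3/3 satisfied
Unsatisfied: (0,0), (3,0), (3,1), (4,0), (4,1) — 5 in total.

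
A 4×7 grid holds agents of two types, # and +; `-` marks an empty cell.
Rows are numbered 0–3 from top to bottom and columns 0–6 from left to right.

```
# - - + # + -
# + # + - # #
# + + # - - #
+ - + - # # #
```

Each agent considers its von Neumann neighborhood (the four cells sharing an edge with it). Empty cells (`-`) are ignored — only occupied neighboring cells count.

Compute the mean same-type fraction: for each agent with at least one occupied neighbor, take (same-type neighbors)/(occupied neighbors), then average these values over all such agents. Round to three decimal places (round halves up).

0.542

(0,0)# 1/1
(0,3)+ 1/2
(0,4)# 0/2
(0,5)+ 0/2
(1,0)# 2/3
(1,1)+ 1/3
(1,2)# 0/3
(1,3)+ 1/3
(1,5)# 1/2
(1,6)# 2/2
(2,0)# 1/3
(2,1)+ 2/3
(2,2)+ 2/4
(2,3)# 0/2
(2,6)# 2/2
(3,0)+ 0/1
(3,2)+ 1/1
(3,4)# 1/1
(3,5)# 2/2
(3,6)# 2/2
Sum over 20 agents: 1/1 + 1/2 + 0/2 + 0/2 + 2/3 + 1/3 + 0/3 + 1/3 + 1/2 + 2/2 + 1/3 + 2/3 + 2/4 + 0/2 + 2/2 + 0/1 + 1/1 + 1/1 + 2/2 + 2/2 = 65/6; mean = 65/6 ÷ 20 = 13/24 = 0.541666… → 0.542.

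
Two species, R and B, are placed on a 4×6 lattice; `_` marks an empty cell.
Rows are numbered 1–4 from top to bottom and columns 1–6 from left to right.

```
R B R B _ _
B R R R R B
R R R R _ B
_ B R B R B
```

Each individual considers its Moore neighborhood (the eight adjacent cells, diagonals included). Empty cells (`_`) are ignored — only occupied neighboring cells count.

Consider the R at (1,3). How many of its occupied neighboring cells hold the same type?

3

Occupied neighbors of (1,3): (1,2)=B, (1,4)=B, (2,2)=R, (2,3)=R, (2,4)=R.
Same type (R): 3 of 5.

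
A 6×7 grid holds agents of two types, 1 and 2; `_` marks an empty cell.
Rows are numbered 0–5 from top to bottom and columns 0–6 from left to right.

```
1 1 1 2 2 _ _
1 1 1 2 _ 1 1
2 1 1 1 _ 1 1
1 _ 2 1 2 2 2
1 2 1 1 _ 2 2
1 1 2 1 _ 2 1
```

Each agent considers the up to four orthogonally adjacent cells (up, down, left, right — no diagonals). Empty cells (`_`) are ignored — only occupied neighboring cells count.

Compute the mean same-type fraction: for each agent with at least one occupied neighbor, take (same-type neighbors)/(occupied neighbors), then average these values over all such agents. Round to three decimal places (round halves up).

0.610

(0,0)1 2/2
(0,1)1 3/3
(0,2)1 2/3
(0,3)2 2/3
(0,4)2 1/1
(1,0)1 2/3
(1,1)1 4/4
(1,2)1 3/4
(1,3)2 1/3
(1,5)1 2/2
(1,6)1 2/2
(2,0)2 0/3
(2,1)1 2/3
(2,2)1 3/4
(2,3)1 2/3
(2,5)1 2/3
(2,6)1 2/3
(3,0)1 1/2
(3,2)2 0/3
(3,3)1 2/4
(3,4)2 1/2
(3,5)2 3/4
(3,6)2 2/3
(4,0)1 2/3
(4,1)2 0/3
(4,2)1 1/4
(4,3)1 3/3
(4,5)2 3/3
(4,6)2 2/3
(5,0)1 2/2
(5,1)1 1/3
(5,2)2 0/3
(5,3)1 1/2
(5,5)2 1/2
(5,6)1 0/2
Sum over 35 agents: 2/2 + 3/3 + 2/3 + 2/3 + 1/1 + 2/3 + 4/4 + 3/4 + 1/3 + 2/2 + 2/2 + 0/3 + 2/3 + 3/4 + 2/3 + 2/3 + 2/3 + 1/2 + 0/3 + 2/4 + 1/2 + 3/4 + 2/3 + 2/3 + 0/3 + 1/4 + 3/3 + 3/3 + 2/3 + 2/2 + 1/3 + 0/3 + 1/2 + 1/2 + 0/2 = 64/3; mean = 64/3 ÷ 35 = 64/105 = 0.609523… → 0.610.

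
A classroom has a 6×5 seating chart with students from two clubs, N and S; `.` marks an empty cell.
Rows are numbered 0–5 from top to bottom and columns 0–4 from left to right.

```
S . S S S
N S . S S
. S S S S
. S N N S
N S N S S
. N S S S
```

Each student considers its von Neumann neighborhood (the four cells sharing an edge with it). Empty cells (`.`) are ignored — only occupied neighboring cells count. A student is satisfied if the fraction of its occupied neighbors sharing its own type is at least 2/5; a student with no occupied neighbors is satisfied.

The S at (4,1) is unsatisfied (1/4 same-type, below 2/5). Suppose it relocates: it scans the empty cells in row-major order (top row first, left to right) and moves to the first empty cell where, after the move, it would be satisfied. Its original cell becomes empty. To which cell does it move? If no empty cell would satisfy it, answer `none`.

Vacating (4,1). Empty cells in order:
  (0,1): 3/3 same-type → satisfied — stop here.

(0,1)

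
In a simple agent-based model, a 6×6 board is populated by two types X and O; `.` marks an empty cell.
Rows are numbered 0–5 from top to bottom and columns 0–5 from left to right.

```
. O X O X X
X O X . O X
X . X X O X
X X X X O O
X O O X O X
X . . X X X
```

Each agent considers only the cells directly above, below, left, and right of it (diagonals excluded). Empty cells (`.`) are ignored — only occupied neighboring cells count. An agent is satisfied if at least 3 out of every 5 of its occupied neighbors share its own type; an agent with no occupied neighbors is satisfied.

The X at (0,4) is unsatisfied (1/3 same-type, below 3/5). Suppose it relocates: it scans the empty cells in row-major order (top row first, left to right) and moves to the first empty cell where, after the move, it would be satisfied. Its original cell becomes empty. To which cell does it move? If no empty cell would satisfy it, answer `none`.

(2,1)

Vacating (0,4). Empty cells in order:
  (0,0): 1/2 same-type → still unsatisfied.
  (1,3): 2/4 same-type → still unsatisfied.
  (2,1): 3/4 same-type → satisfied — stop here.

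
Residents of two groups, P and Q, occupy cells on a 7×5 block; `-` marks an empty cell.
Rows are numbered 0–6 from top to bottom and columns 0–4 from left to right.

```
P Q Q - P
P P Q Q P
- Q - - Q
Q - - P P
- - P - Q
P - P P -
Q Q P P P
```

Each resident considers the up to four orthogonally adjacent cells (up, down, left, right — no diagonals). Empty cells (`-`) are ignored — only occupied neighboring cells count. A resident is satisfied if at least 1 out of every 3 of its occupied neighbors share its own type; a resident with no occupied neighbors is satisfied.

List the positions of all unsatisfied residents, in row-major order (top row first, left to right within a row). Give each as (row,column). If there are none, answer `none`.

Row 0: (0,0)P 1/2 satisfied · (0,1)Q 1/3 satisfied · (0,2)Q 2/2 satisfied · (0,4)P 1/1 satisfied
Row 1: (1,0)P 2/2 satisfied · (1,1)P 1/4 not · (1,2)Q 2/3 satisfied · (1,3)Q 1/2 satisfied · (1,4)P 1/3 satisfied
Row 2: (2,1)Q 0/1 not · (2,4)Q 0/2 not
Row 3: (3,0)Q 0/0 satisfied · (3,3)P 1/1 satisfied · (3,4)P 1/3 satisfied
Row 4: (4,2)P 1/1 satisfied · (4,4)Q 0/1 not
Row 5: (5,0)P 0/1 not · (5,2)P 3/3 satisfied · (5,3)P 2/2 satisfied
Row 6: (6,0)Q 1/2 satisfied · (6,1)Q 1/2 satisfied · (6,2)P 2/3 satisfied · (6,3)P 3/3 satisfied · (6,4)P 1/1 satisfied

(1,1), (2,1), (2,4), (4,4), (5,0)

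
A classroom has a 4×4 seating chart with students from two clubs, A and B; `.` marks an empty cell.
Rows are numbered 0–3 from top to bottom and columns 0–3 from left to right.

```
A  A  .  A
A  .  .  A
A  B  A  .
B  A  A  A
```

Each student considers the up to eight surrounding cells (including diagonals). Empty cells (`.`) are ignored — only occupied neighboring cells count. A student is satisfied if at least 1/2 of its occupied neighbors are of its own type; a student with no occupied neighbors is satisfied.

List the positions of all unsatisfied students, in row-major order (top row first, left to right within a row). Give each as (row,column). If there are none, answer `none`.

Row 0: (0,0)A 2/2 satisfied · (0,1)A 2/2 satisfied · (0,3)A 1/1 satisfied
Row 1: (1,0)A 3/4 satisfied · (1,3)A 2/2 satisfied
Row 2: (2,0)A 2/4 satisfied · (2,1)B 1/6 not · (2,2)A 4/5 satisfied
Row 3: (3,0)B 1/3 not · (3,1)A 3/5 satisfied · (3,2)A 3/4 satisfied · (3,3)A 2/2 satisfied

(2,1), (3,0)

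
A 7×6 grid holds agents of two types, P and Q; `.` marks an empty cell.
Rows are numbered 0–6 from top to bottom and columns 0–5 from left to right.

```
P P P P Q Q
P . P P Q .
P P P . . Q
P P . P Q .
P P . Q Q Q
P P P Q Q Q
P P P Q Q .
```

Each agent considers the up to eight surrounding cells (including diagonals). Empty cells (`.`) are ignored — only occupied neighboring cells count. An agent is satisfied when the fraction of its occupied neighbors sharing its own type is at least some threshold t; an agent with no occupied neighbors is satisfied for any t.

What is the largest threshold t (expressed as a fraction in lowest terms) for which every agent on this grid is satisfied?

Row 0: (0,0)P 2/2 · (0,1)P 4/4 · (0,2)P 4/4 · (0,3)P 3/5 · (0,4)Q 2/4 · (0,5)Q 2/2
Row 1: (1,0)P 4/4 · (1,2)P 6/6 · (1,3)P 4/6 · (1,4)Q 3/5
Row 2: (2,0)P 4/4 · (2,1)P 6/6 · (2,2)P 5/5 · (2,5)Q 2/2
Row 3: (3,0)P 5/5 · (3,1)P 6/6 · (3,3)P 1/4 · (3,4)Q 4/5
Row 4: (4,0)P 5/5 · (4,1)P 6/6 · (4,3)Q 4/6 · (4,4)Q 6/7 · (4,5)Q 4/4
Row 5: (5,0)P 5/5 · (5,1)P 7/7 · (5,2)P 4/7 · (5,3)Q 5/7 · (5,4)Q 7/7 · (5,5)Q 4/4
Row 6: (6,0)P 3/3 · (6,1)P 5/5 · (6,2)P 3/5 · (6,3)Q 3/5 · (6,4)Q 4/4
The smallest same-type fraction is 1/4 at (3,3), which reduces to 1/4. Any threshold above that leaves this agent unsatisfied.

1/4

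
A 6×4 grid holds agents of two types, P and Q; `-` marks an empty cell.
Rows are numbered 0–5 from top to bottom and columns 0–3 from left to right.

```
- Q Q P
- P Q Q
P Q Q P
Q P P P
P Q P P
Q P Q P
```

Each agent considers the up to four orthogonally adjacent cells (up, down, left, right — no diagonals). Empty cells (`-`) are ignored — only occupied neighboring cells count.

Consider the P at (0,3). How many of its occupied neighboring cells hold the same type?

Occupied neighbors of (0,3): (1,3)=Q, (0,2)=Q.
Same type (P): 0 of 2.

0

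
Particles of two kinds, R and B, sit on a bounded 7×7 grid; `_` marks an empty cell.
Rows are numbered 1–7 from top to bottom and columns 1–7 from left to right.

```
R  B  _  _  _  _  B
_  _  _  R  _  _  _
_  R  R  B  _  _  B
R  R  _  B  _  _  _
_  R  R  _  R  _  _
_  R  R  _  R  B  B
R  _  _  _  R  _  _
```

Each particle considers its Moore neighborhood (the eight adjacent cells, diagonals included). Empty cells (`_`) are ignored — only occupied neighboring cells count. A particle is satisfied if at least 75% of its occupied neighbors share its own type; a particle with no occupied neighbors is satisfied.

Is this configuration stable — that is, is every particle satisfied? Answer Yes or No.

Row 1: (1,1)R 0/1 unhappy · (1,2)B 0/1 unhappy · (1,7)B 0/0 ok
Row 2: (2,4)R 1/2 unhappy
Row 3: (3,2)R 3/3 ok · (3,3)R 3/5 unhappy · (3,4)B 1/3 unhappy · (3,7)B 0/0 ok
Row 4: (4,1)R 3/3 ok · (4,2)R 5/5 ok · (4,4)B 1/4 unhappy
Row 5: (5,2)R 5/5 ok · (5,3)R 4/5 ok · (5,5)R 1/3 unhappy
Row 6: (6,2)R 4/4 ok · (6,3)R 3/3 ok · (6,5)R 2/3 unhappy · (6,6)B 1/4 unhappy · (6,7)B 1/1 ok
Row 7: (7,1)R 1/1 ok · (7,5)R 1/2 unhappy
For instance (1,1) has only 0/1 same-type neighbors, below 3/4.

No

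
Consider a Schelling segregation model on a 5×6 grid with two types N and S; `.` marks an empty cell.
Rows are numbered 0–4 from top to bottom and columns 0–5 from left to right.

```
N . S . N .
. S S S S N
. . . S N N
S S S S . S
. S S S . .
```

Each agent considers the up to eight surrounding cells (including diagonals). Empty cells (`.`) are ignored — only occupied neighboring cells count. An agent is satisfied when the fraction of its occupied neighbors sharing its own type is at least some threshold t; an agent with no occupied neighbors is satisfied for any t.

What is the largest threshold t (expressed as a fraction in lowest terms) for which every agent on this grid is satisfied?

0/1

Row 0: (0,0)N 0/1 · (0,2)S 3/3 · (0,4)N 1/3
Row 1: (1,1)S 2/3 · (1,2)S 4/4 · (1,3)S 4/6 · (1,4)S 2/6 · (1,5)N 3/4
Row 2: (2,3)S 5/6 · (2,4)N 2/7 · (2,5)N 2/4
Row 3: (3,0)S 2/2 · (3,1)S 4/4 · (3,2)S 6/6 · (3,3)S 4/5 · (3,5)S 0/2
Row 4: (4,1)S 4/4 · (4,2)S 5/5 · (4,3)S 3/3
The smallest same-type fraction is 0/1 at (0,0), which reduces to 0/1. Any threshold above that leaves this agent unsatisfied.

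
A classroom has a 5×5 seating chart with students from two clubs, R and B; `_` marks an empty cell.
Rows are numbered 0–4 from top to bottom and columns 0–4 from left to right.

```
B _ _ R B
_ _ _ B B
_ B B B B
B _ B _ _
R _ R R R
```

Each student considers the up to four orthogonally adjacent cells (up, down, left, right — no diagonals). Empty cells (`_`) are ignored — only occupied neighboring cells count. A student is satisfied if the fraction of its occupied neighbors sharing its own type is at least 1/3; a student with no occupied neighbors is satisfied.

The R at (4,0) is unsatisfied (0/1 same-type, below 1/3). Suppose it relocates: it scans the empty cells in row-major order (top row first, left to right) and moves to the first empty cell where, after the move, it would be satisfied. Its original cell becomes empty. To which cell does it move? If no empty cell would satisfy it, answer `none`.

(0,2)

Vacating (4,0). Empty cells in order:
  (0,1): 0/1 same-type → still unsatisfied.
  (0,2): 1/1 same-type → satisfied — stop here.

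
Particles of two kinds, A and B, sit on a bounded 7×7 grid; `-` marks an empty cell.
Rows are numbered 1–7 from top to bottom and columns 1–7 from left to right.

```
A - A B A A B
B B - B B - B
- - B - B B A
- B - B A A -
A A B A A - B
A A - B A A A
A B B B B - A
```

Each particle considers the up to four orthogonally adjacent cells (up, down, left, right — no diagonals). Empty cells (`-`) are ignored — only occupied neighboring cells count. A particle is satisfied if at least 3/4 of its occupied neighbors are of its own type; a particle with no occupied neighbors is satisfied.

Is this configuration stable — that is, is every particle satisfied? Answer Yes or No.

(1,1)A 0/1 unhappy
(1,3)A 0/1 unhappy
(1,4)B 1/3 unhappy
(1,5)A 1/3 unhappy
(1,6)A 1/2 unhappy
(1,7)B 1/2 unhappy
(2,1)B 1/2 unhappy
(2,2)B 1/1 ok
(2,4)B 2/2 ok
(2,5)B 2/3 unhappy
(2,7)B 1/2 unhappy
(3,3)B 0/0 ok
(3,5)B 2/3 unhappy
(3,6)B 1/3 unhappy
(3,7)A 0/2 unhappy
(4,2)B 0/1 unhappy
(4,4)B 0/2 unhappy
(4,5)A 2/4 unhappy
(4,6)A 1/2 unhappy
(5,1)A 2/2 ok
(5,2)A 2/4 unhappy
(5,3)B 0/2 unhappy
(5,4)A 1/4 unhappy
(5,5)A 3/3 ok
(5,7)B 0/1 unhappy
(6,1)A 3/3 ok
(6,2)A 2/3 unhappy
(6,4)B 1/3 unhappy
(6,5)A 2/4 unhappy
(6,6)A 2/2 ok
(6,7)A 2/3 unhappy
(7,1)A 1/2 unhappy
(7,2)B 1/3 unhappy
(7,3)B 2/2 ok
(7,4)B 3/3 ok
(7,5)B 1/2 unhappy
(7,7)A 1/1 ok
For instance (1,1) has only 0/1 same-type neighbors, below 3/4.

No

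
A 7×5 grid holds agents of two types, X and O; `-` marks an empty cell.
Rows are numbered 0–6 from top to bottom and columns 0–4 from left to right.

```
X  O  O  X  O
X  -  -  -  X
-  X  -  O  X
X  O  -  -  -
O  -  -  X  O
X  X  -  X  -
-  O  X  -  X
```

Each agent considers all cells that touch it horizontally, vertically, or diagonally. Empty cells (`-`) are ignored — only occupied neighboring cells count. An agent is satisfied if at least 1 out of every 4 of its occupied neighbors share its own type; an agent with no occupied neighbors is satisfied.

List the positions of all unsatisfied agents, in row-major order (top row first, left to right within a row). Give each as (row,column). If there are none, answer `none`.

Row 0: (0,0)X 1/2 ✓ · (0,1)O 1/3 ✓ · (0,2)O 1/2 ✓ · (0,3)X 1/3 ✓ · (0,4)O 0/2 ✗
Row 1: (1,0)X 2/3 ✓ · (1,4)X 2/4 ✓
Row 2: (2,1)X 2/3 ✓ · (2,3)O 0/2 ✗ · (2,4)X 1/2 ✓
Row 3: (3,0)X 1/3 ✓ · (3,1)O 1/3 ✓
Row 4: (4,0)O 1/4 ✓ · (4,3)X 1/2 ✓ · (4,4)O 0/2 ✗
Row 5: (5,0)X 1/3 ✓ · (5,1)X 2/4 ✓ · (5,3)X 3/4 ✓
Row 6: (6,1)O 0/3 ✗ · (6,2)X 2/3 ✓ · (6,4)X 1/1 ✓

(0,4), (2,3), (4,4), (6,1)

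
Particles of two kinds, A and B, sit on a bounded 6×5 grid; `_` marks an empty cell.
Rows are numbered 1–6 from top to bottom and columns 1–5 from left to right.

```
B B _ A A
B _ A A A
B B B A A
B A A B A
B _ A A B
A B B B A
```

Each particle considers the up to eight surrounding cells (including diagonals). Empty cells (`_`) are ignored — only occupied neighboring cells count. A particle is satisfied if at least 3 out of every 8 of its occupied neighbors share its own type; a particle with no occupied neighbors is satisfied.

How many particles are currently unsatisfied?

Row 1: (1,1)B 2/2 satisfied · (1,2)B 2/3 satisfied · (1,4)A 4/4 satisfied · (1,5)A 3/3 satisfied
Row 2: (2,1)B 4/4 satisfied · (2,3)A 3/6 satisfied · (2,4)A 6/7 satisfied · (2,5)A 5/5 satisfied
Row 3: (3,1)B 3/4 satisfied · (3,2)B 4/7 satisfied · (3,3)B 2/7 not · (3,4)A 6/8 satisfied · (3,5)A 4/5 satisfied
Row 4: (4,1)B 3/4 satisfied · (4,2)A 2/7 not · (4,3)A 4/7 satisfied · (4,4)B 2/8 not · (4,5)A 3/5 satisfied
Row 5: (5,1)B 2/4 satisfied · (5,3)A 3/7 satisfied · (5,4)A 4/8 satisfied · (5,5)B 2/5 satisfied
Row 6: (6,1)A 0/2 not · (6,2)B 2/4 satisfied · (6,3)B 2/4 satisfied · (6,4)B 2/5 satisfied · (6,5)A 1/3 not
Unsatisfied: (3,3), (4,2), (4,4), (6,1), (6,5) — 5 in total.

5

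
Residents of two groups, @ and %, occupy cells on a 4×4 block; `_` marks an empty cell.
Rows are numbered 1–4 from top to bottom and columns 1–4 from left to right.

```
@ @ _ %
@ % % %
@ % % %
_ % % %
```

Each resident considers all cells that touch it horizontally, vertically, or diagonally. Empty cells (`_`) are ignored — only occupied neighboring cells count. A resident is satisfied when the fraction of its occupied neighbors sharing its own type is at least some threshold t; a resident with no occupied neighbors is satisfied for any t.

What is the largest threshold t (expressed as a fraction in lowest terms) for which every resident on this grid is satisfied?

1/4

Row 1: (1,1)@ 2/3 · (1,2)@ 2/4 · (1,4)% 2/2
Row 2: (2,1)@ 3/5 · (2,2)% 3/7 · (2,3)% 6/7 · (2,4)% 4/4
Row 3: (3,1)@ 1/4 · (3,2)% 5/7 · (3,3)% 8/8 · (3,4)% 5/5
Row 4: (4,2)% 3/4 · (4,3)% 5/5 · (4,4)% 3/3
The smallest same-type fraction is 1/4 at (3,1), which reduces to 1/4. Any threshold above that leaves this resident unsatisfied.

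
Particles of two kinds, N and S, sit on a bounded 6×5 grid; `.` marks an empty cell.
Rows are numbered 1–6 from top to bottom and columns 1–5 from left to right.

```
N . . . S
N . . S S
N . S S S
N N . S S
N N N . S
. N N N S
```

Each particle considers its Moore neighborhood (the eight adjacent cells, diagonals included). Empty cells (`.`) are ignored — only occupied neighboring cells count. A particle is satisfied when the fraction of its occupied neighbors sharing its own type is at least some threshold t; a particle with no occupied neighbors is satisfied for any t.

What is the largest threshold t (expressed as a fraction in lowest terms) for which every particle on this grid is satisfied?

1/2

(1,1)N 1/1
(1,5)S 2/2
(2,1)N 2/2
(2,4)S 5/5
(2,5)S 4/4
(3,1)N 3/3
(3,3)S 3/4
(3,4)S 6/6
(3,5)S 5/5
(4,1)N 4/4
(4,2)N 5/6
(4,4)S 5/6
(4,5)S 4/4
(5,1)N 4/4
(5,2)N 6/6
(5,3)N 5/6
(5,5)S 3/4
(6,2)N 4/4
(6,3)N 4/4
(6,4)N 2/4
(6,5)S 1/2
The smallest same-type fraction is 2/4 at (6,4), which reduces to 1/2. Any threshold above that leaves this particle unsatisfied.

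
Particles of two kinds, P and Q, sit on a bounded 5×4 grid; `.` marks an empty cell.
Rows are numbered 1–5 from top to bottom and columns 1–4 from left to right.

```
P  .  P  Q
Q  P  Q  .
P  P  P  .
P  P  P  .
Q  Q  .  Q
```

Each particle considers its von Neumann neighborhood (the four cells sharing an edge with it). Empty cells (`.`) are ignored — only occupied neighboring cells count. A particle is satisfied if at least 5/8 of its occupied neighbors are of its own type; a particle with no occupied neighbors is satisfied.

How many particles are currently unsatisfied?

(1,1)P 0/1 ✗
(1,3)P 0/2 ✗
(1,4)Q 0/1 ✗
(2,1)Q 0/3 ✗
(2,2)P 1/3 ✗
(2,3)Q 0/3 ✗
(3,1)P 2/3 ✓
(3,2)P 4/4 ✓
(3,3)P 2/3 ✓
(4,1)P 2/3 ✓
(4,2)P 3/4 ✓
(4,3)P 2/2 ✓
(5,1)Q 1/2 ✗
(5,2)Q 1/2 ✗
(5,4)Q 0/0 ✓
Unsatisfied: (1,1), (1,3), (1,4), (2,1), (2,2), (2,3), (5,1), (5,2) — 8 in total.

8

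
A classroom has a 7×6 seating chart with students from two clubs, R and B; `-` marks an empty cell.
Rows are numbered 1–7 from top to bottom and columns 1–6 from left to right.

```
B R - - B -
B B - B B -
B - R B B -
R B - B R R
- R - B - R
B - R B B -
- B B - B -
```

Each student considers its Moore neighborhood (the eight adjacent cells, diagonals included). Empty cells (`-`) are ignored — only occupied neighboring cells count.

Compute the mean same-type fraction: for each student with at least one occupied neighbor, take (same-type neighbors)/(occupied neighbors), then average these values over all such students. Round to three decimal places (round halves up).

Row 1: (1,1)B 2/3 · (1,2)R 0/3 · (1,5)B 2/2
Row 2: (2,1)B 3/4 · (2,2)B 3/5 · (2,4)B 4/5 · (2,5)B 4/4
Row 3: (3,1)B 3/4 · (3,3)R 0/5 · (3,4)B 4/6 · (3,5)B 4/6
Row 4: (4,1)R 1/3 · (4,2)B 1/4 · (4,4)B 3/5 · (4,5)R 2/6 · (4,6)R 2/3
Row 5: (5,2)R 2/4 · (5,4)B 3/5 · (5,6)R 2/3
Row 6: (6,1)B 1/2 · (6,3)R 1/5 · (6,4)B 4/5 · (6,5)B 3/4
Row 7: (7,2)B 2/3 · (7,3)B 2/3 · (7,5)B 2/2
Sum over 26 students: 2/3 + 0/3 + 2/2 + 3/4 + 3/5 + 4/5 + 4/4 + 3/4 + 0/5 + 4/6 + 4/6 + 1/3 + 1/4 + 3/5 + 2/6 + 2/3 + 2/4 + 3/5 + 2/3 + 1/2 + 1/5 + 4/5 + 3/4 + 2/3 + 2/3 + 2/2 = 463/30; mean = 463/30 ÷ 26 = 463/780 = 0.593589… → 0.594.

0.594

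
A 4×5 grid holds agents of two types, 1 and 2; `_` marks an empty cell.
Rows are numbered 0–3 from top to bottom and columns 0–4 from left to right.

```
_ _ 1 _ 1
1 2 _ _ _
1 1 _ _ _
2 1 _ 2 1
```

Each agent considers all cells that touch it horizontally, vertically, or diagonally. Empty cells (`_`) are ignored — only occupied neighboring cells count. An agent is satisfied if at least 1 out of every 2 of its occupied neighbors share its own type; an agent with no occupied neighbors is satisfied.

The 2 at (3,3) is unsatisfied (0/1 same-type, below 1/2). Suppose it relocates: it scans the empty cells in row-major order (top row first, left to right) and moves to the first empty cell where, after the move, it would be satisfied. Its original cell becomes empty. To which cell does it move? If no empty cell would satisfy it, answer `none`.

Vacating (3,3). Empty cells in order:
  (0,0): 1/2 same-type → satisfied — stop here.

(0,0)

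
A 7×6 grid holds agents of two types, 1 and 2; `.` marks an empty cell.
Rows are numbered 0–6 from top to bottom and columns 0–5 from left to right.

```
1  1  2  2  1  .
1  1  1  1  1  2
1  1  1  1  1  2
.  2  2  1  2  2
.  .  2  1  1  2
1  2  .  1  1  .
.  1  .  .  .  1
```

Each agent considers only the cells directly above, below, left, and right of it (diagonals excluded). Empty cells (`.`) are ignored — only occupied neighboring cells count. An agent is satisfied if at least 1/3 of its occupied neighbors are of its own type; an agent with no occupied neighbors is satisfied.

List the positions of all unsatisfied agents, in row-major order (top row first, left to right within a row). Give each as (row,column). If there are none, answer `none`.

(0,0)1 2/2 satisfied
(0,1)1 2/3 satisfied
(0,2)2 1/3 satisfied
(0,3)2 1/3 satisfied
(0,4)1 1/2 satisfied
(1,0)1 3/3 satisfied
(1,1)1 4/4 satisfied
(1,2)1 3/4 satisfied
(1,3)1 3/4 satisfied
(1,4)1 3/4 satisfied
(1,5)2 1/2 satisfied
(2,0)1 2/2 satisfied
(2,1)1 3/4 satisfied
(2,2)1 3/4 satisfied
(2,3)1 4/4 satisfied
(2,4)1 2/4 satisfied
(2,5)2 2/3 satisfied
(3,1)2 1/2 satisfied
(3,2)2 2/4 satisfied
(3,3)1 2/4 satisfied
(3,4)2 1/4 not
(3,5)2 3/3 satisfied
(4,2)2 1/2 satisfied
(4,3)1 3/4 satisfied
(4,4)1 2/4 satisfied
(4,5)2 1/2 satisfied
(5,0)1 0/1 not
(5,1)2 0/2 not
(5,3)1 2/2 satisfied
(5,4)1 2/2 satisfied
(6,1)1 0/1 not
(6,5)1 0/0 satisfied

(3,4), (5,0), (5,1), (6,1)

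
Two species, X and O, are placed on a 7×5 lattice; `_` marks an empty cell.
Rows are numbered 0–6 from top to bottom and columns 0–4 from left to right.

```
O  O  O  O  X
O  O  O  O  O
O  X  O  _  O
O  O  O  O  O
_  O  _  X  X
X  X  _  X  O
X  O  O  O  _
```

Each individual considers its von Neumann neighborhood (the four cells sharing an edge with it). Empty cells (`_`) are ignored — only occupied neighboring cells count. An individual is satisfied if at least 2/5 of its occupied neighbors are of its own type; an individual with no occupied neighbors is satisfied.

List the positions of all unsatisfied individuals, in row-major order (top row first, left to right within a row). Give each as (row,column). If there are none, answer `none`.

(0,4), (2,1), (4,4), (5,1), (5,3), (5,4), (6,1)

(0,0)O 2/2 satisfied
(0,1)O 3/3 satisfied
(0,2)O 3/3 satisfied
(0,3)O 2/3 satisfied
(0,4)X 0/2 not
(1,0)O 3/3 satisfied
(1,1)O 3/4 satisfied
(1,2)O 4/4 satisfied
(1,3)O 3/3 satisfied
(1,4)O 2/3 satisfied
(2,0)O 2/3 satisfied
(2,1)X 0/4 not
(2,2)O 2/3 satisfied
(2,4)O 2/2 satisfied
(3,0)O 2/2 satisfied
(3,1)O 3/4 satisfied
(3,2)O 3/3 satisfied
(3,3)O 2/3 satisfied
(3,4)O 2/3 satisfied
(4,1)O 1/2 satisfied
(4,3)X 2/3 satisfied
(4,4)X 1/3 not
(5,0)X 2/2 satisfied
(5,1)X 1/3 not
(5,3)X 1/3 not
(5,4)O 0/2 not
(6,0)X 1/2 satisfied
(6,1)O 1/3 not
(6,2)O 2/2 satisfied
(6,3)O 1/2 satisfied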